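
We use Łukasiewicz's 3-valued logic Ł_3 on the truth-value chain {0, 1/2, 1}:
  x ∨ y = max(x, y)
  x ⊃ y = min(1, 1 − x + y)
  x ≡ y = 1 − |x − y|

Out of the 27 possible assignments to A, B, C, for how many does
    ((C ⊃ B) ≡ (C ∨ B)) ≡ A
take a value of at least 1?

value 1: 9 assignments (counts)
value 1/2: 12 assignments
value 0: 6 assignments
So 9 of the 27 assignments meet the threshold.

9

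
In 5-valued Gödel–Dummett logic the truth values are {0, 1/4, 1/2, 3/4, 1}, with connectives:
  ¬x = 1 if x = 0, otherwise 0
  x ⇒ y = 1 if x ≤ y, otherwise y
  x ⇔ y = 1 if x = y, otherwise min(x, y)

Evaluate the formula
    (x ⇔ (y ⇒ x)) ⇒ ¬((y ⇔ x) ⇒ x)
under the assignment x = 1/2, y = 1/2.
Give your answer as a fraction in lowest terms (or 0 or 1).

y ⇒ x = 1/2 ⇒ 1/2 = 1
x ⇔ (y ⇒ x) = 1/2 ⇔ 1 = 1/2
y ⇔ x = 1/2 ⇔ 1/2 = 1
(y ⇔ x) ⇒ x = 1 ⇒ 1/2 = 1/2
¬((y ⇔ x) ⇒ x) = ¬1/2 = 0
(x ⇔ (y ⇒ x)) ⇒ ¬((y ⇔ x) ⇒ x) = 1/2 ⇒ 0 = 0

0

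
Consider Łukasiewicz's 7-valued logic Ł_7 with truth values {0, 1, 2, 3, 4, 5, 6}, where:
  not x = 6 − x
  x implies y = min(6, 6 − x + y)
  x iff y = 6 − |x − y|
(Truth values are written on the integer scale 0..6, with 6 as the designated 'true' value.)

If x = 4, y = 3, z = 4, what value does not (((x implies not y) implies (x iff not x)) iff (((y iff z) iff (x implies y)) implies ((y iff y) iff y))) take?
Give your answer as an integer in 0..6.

not y = not 3 = 3
x implies not y = 4 implies 3 = 5
not x = not 4 = 2
x iff not x = 4 iff 2 = 4
(x implies not y) implies (x iff not x) = 5 implies 4 = 5
y iff z = 3 iff 4 = 5
x implies y = 4 implies 3 = 5
(y iff z) iff (x implies y) = 5 iff 5 = 6
y iff y = 3 iff 3 = 6
(y iff y) iff y = 6 iff 3 = 3
((y iff z) iff (x implies y)) implies ((y iff y) iff y) = 6 implies 3 = 3
((x implies not y) implies (x iff not x)) iff (((y iff z) iff (x implies y)) implies ((y iff y) iff y)) = 5 iff 3 = 4
not (((x implies not y) implies (x iff not x)) iff (((y iff z) iff (x implies y)) implies ((y iff y) iff y))) = not 4 = 2

2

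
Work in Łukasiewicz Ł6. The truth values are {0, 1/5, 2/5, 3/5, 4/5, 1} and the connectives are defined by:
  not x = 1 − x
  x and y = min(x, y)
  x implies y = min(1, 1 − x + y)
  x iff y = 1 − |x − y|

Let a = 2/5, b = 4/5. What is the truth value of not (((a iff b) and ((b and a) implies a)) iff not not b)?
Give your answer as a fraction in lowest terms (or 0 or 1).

a iff b = 2/5 iff 4/5 = 3/5
b and a = 4/5 and 2/5 = 2/5
(b and a) implies a = 2/5 implies 2/5 = 1
(a iff b) and ((b and a) implies a) = 3/5 and 1 = 3/5
not b = not 4/5 = 1/5
not not b = not 1/5 = 4/5
((a iff b) and ((b and a) implies a)) iff not not b = 3/5 iff 4/5 = 4/5
not (((a iff b) and ((b and a) implies a)) iff not not b) = not 4/5 = 1/5

1/5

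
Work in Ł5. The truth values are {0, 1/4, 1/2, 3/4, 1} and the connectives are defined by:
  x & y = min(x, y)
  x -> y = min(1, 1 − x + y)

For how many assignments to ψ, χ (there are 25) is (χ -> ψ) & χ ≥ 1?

1

value 1: 1 assignment (counts)
value 3/4: 4 assignments
value 1/2: 7 assignments
value 1/4: 7 assignments
value 0: 6 assignments
So 1 of the 25 assignments meets the threshold.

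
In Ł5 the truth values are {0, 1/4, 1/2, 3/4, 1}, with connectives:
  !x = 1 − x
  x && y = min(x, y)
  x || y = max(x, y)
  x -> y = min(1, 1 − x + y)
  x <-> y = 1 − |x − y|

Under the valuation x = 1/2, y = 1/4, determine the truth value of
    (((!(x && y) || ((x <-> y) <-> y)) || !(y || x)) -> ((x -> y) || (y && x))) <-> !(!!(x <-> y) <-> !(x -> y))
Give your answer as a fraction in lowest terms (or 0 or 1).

x && y = 1/2 && 1/4 = 1/4
!(x && y) = !1/4 = 3/4
x <-> y = 1/2 <-> 1/4 = 3/4
(x <-> y) <-> y = 3/4 <-> 1/4 = 1/2
!(x && y) || ((x <-> y) <-> y) = 3/4 || 1/2 = 3/4
y || x = 1/4 || 1/2 = 1/2
!(y || x) = !1/2 = 1/2
(!(x && y) || ((x <-> y) <-> y)) || !(y || x) = 3/4 || 1/2 = 3/4
x -> y = 1/2 -> 1/4 = 3/4
y && x = 1/4 && 1/2 = 1/4
(x -> y) || (y && x) = 3/4 || 1/4 = 3/4
((!(x && y) || ((x <-> y) <-> y)) || !(y || x)) -> ((x -> y) || (y && x)) = 3/4 -> 3/4 = 1
x <-> y = 1/2 <-> 1/4 = 3/4
!(x <-> y) = !3/4 = 1/4
!!(x <-> y) = !1/4 = 3/4
x -> y = 1/2 -> 1/4 = 3/4
!(x -> y) = !3/4 = 1/4
!!(x <-> y) <-> !(x -> y) = 3/4 <-> 1/4 = 1/2
!(!!(x <-> y) <-> !(x -> y)) = !1/2 = 1/2
(((!(x && y) || ((x <-> y) <-> y)) || !(y || x)) -> ((x -> y) || (y && x))) <-> !(!!(x <-> y) <-> !(x -> y)) = 1 <-> 1/2 = 1/2

1/2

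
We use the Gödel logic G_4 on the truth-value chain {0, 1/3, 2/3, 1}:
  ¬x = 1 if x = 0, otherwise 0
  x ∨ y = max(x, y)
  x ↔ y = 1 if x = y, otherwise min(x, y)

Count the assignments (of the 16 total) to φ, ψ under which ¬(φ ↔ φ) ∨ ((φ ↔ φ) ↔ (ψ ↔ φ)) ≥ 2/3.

φ = 0, ψ = 0 ↦ 1  ≥
φ = 0, ψ = 1/3 ↦ 0  <
φ = 0, ψ = 2/3 ↦ 0  <
φ = 0, ψ = 1 ↦ 0  <
φ = 1/3, ψ = 0 ↦ 0  <
φ = 1/3, ψ = 1/3 ↦ 1  ≥
φ = 1/3, ψ = 2/3 ↦ 1/3  <
φ = 1/3, ψ = 1 ↦ 1/3  <
φ = 2/3, ψ = 0 ↦ 0  <
φ = 2/3, ψ = 1/3 ↦ 1/3  <
φ = 2/3, ψ = 2/3 ↦ 1  ≥
φ = 2/3, ψ = 1 ↦ 2/3  ≥
φ = 1, ψ = 0 ↦ 0  <
φ = 1, ψ = 1/3 ↦ 1/3  <
φ = 1, ψ = 2/3 ↦ 2/3  ≥
φ = 1, ψ = 1 ↦ 1  ≥
So 6 of the 16 assignments meet the threshold.

6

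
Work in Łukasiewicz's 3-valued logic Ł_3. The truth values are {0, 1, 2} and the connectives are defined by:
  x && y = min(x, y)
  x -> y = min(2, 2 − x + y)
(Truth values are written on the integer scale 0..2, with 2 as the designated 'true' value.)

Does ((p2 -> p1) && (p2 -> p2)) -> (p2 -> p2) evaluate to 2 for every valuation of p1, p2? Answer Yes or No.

p1 = 0, p2 = 0 ↦ 2
p1 = 0, p2 = 1 ↦ 2
p1 = 0, p2 = 2 ↦ 2
p1 = 1, p2 = 0 ↦ 2
p1 = 1, p2 = 1 ↦ 2
p1 = 1, p2 = 2 ↦ 2
p1 = 2, p2 = 0 ↦ 2
p1 = 2, p2 = 1 ↦ 2
p1 = 2, p2 = 2 ↦ 2
Every assignment gives a value ≥ 2.

Yes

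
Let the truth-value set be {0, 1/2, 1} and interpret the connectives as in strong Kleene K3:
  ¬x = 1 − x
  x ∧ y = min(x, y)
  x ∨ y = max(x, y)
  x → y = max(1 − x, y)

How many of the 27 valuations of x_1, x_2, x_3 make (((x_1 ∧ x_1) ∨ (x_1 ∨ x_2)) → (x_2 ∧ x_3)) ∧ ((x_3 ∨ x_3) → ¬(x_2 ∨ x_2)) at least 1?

3

value 1: 3 assignments (counts)
value 1/2: 14 assignments
value 0: 10 assignments
So 3 of the 27 assignments meet the threshold.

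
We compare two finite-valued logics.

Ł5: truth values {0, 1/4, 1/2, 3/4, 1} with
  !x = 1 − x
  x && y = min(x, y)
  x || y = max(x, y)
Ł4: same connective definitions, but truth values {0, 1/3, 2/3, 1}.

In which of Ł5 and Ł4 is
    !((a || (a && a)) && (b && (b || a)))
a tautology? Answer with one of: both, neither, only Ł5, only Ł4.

neither

In Ł5: at a = 1/4, b = 1/4 the value is 3/4 — not a tautology.
In Ł4: at a = 1/3, b = 1/3 the value is 2/3 — not a tautology.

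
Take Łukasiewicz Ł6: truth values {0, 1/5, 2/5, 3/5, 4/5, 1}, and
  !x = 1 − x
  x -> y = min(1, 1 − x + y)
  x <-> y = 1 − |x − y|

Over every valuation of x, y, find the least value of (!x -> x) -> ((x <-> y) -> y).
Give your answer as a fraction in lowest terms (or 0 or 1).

3/5

Take x = 2/5, y = 0:
!x = !2/5 = 3/5
!x -> x = 3/5 -> 2/5 = 4/5
x <-> y = 2/5 <-> 0 = 3/5
(x <-> y) -> y = 3/5 -> 0 = 2/5
(!x -> x) -> ((x <-> y) -> y) = 4/5 -> 2/5 = 3/5
No assignment yields a value below 3/5, so this is the minimum.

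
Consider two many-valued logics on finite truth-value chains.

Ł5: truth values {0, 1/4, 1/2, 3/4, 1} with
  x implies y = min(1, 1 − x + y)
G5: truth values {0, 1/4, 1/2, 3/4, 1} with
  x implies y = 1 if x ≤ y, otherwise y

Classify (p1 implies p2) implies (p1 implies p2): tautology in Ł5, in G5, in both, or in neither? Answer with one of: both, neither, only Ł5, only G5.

both

In Ł5: every assignment gives 1 — tautology.
In G5: every assignment gives 1 — tautology.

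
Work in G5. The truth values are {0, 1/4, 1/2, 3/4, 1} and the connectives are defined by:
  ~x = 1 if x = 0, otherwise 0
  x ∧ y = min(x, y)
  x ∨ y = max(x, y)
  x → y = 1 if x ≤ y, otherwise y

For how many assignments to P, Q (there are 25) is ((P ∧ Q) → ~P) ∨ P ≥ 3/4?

value 1: 13 assignments (counts)
value 3/4: 4 assignments (counts)
value 1/2: 4 assignments
value 1/4: 4 assignments
So 17 of the 25 assignments meet the threshold.

17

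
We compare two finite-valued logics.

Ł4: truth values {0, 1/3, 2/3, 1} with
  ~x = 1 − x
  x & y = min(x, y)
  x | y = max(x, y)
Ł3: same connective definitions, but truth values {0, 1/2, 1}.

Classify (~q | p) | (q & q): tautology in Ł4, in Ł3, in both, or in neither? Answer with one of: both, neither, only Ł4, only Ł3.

neither

In Ł4: at p = 0, q = 1/3 the value is 2/3 — not a tautology.
In Ł3: at p = 0, q = 1/2 the value is 1/2 — not a tautology.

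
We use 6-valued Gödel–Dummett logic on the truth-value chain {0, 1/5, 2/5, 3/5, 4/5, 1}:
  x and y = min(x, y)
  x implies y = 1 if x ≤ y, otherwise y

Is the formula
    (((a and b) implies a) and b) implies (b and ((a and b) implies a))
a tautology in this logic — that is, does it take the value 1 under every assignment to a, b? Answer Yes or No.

Yes

At a = 3/5, b = 4/5, for instance:
a and b = 3/5 and 4/5 = 3/5
(a and b) implies a = 3/5 implies 3/5 = 1
((a and b) implies a) and b = 1 and 4/5 = 4/5
b and ((a and b) implies a) = 4/5 and 1 = 4/5
(((a and b) implies a) and b) implies (b and ((a and b) implies a)) = 4/5 implies 4/5 = 1
and checking the remaining 35 assignments likewise gives ≥ 1 in every case.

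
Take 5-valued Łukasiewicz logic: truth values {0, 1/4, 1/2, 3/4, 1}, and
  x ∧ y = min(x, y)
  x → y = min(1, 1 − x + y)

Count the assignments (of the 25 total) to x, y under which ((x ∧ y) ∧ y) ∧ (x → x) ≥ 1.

1

value 1: 1 assignment (counts)
value 3/4: 3 assignments
value 1/2: 5 assignments
value 1/4: 7 assignments
value 0: 9 assignments
So 1 of the 25 assignments meets the threshold.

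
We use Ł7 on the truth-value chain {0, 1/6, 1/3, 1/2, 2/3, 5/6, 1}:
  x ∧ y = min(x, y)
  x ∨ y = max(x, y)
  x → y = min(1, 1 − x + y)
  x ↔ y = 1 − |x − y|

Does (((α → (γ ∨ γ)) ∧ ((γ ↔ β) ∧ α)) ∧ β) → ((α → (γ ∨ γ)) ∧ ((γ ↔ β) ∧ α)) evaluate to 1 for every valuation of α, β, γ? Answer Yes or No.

Yes

At α = 1/6, β = 2/3, γ = 1/3, for instance:
γ ∨ γ = 1/3 ∨ 1/3 = 1/3
α → (γ ∨ γ) = 1/6 → 1/3 = 1
γ ↔ β = 1/3 ↔ 2/3 = 2/3
(γ ↔ β) ∧ α = 2/3 ∧ 1/6 = 1/6
(α → (γ ∨ γ)) ∧ ((γ ↔ β) ∧ α) = 1 ∧ 1/6 = 1/6
((α → (γ ∨ γ)) ∧ ((γ ↔ β) ∧ α)) ∧ β = 1/6 ∧ 2/3 = 1/6
(((α → (γ ∨ γ)) ∧ ((γ ↔ β) ∧ α)) ∧ β) → ((α → (γ ∨ γ)) ∧ ((γ ↔ β) ∧ α)) = 1/6 → 1/6 = 1
and checking the remaining 342 assignments likewise gives ≥ 1 in every case.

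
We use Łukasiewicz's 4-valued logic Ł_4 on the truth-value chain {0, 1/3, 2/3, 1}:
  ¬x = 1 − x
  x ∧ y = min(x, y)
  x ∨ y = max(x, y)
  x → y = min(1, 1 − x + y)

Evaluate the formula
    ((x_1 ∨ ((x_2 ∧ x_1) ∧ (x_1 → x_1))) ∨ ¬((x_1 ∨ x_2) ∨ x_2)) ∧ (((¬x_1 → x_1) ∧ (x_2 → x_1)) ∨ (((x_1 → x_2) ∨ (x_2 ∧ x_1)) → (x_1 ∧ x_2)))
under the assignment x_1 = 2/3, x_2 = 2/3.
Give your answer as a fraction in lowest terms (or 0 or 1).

x_2 ∧ x_1 = 2/3 ∧ 2/3 = 2/3
x_1 → x_1 = 2/3 → 2/3 = 1
(x_2 ∧ x_1) ∧ (x_1 → x_1) = 2/3 ∧ 1 = 2/3
x_1 ∨ ((x_2 ∧ x_1) ∧ (x_1 → x_1)) = 2/3 ∨ 2/3 = 2/3
x_1 ∨ x_2 = 2/3 ∨ 2/3 = 2/3
(x_1 ∨ x_2) ∨ x_2 = 2/3 ∨ 2/3 = 2/3
¬((x_1 ∨ x_2) ∨ x_2) = ¬2/3 = 1/3
(x_1 ∨ ((x_2 ∧ x_1) ∧ (x_1 → x_1))) ∨ ¬((x_1 ∨ x_2) ∨ x_2) = 2/3 ∨ 1/3 = 2/3
¬x_1 = ¬2/3 = 1/3
¬x_1 → x_1 = 1/3 → 2/3 = 1
x_2 → x_1 = 2/3 → 2/3 = 1
(¬x_1 → x_1) ∧ (x_2 → x_1) = 1 ∧ 1 = 1
x_1 → x_2 = 2/3 → 2/3 = 1
x_2 ∧ x_1 = 2/3 ∧ 2/3 = 2/3
(x_1 → x_2) ∨ (x_2 ∧ x_1) = 1 ∨ 2/3 = 1
x_1 ∧ x_2 = 2/3 ∧ 2/3 = 2/3
((x_1 → x_2) ∨ (x_2 ∧ x_1)) → (x_1 ∧ x_2) = 1 → 2/3 = 2/3
((¬x_1 → x_1) ∧ (x_2 → x_1)) ∨ (((x_1 → x_2) ∨ (x_2 ∧ x_1)) → (x_1 ∧ x_2)) = 1 ∨ 2/3 = 1
((x_1 ∨ ((x_2 ∧ x_1) ∧ (x_1 → x_1))) ∨ ¬((x_1 ∨ x_2) ∨ x_2)) ∧ (((¬x_1 → x_1) ∧ (x_2 → x_1)) ∨ (((x_1 → x_2) ∨ (x_2 ∧ x_1)) → (x_1 ∧ x_2))) = 2/3 ∧ 1 = 2/3

2/3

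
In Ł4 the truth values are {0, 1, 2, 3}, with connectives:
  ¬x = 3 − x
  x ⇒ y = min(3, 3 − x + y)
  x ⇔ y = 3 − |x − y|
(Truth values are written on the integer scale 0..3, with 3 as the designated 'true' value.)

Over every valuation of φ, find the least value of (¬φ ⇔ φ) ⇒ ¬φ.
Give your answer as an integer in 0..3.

2

Take φ = 2:
¬φ = ¬2 = 1
¬φ ⇔ φ = 1 ⇔ 2 = 2
¬φ = ¬2 = 1
(¬φ ⇔ φ) ⇒ ¬φ = 2 ⇒ 1 = 2
No assignment yields a value below 2, so this is the minimum.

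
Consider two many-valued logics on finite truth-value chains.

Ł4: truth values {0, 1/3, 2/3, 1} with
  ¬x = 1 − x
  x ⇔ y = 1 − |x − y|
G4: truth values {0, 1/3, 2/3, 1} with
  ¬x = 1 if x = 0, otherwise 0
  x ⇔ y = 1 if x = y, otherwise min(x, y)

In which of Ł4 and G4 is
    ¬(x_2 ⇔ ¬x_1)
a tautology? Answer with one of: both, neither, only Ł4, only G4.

neither

In Ł4: at x_1 = 0, x_2 = 1/3 the value is 2/3 — not a tautology.
In G4: at x_1 = 0, x_2 = 1/3 the value is 0 — not a tautology.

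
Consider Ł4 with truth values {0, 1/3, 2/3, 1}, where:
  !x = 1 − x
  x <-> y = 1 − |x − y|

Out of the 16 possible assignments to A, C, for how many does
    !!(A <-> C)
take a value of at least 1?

4

A = 0, C = 0 ↦ 1  ≥
A = 0, C = 1/3 ↦ 2/3  <
A = 0, C = 2/3 ↦ 1/3  <
A = 0, C = 1 ↦ 0  <
A = 1/3, C = 0 ↦ 2/3  <
A = 1/3, C = 1/3 ↦ 1  ≥
A = 1/3, C = 2/3 ↦ 2/3  <
A = 1/3, C = 1 ↦ 1/3  <
A = 2/3, C = 0 ↦ 1/3  <
A = 2/3, C = 1/3 ↦ 2/3  <
A = 2/3, C = 2/3 ↦ 1  ≥
A = 2/3, C = 1 ↦ 2/3  <
A = 1, C = 0 ↦ 0  <
A = 1, C = 1/3 ↦ 1/3  <
A = 1, C = 2/3 ↦ 2/3  <
A = 1, C = 1 ↦ 1  ≥
So 4 of the 16 assignments meet the threshold.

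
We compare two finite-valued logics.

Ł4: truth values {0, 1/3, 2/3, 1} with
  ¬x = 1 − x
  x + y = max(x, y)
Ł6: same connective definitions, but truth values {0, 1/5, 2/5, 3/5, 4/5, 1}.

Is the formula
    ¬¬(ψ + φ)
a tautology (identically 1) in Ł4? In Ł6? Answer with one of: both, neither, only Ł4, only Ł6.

In Ł4: at φ = 0, ψ = 0 the value is 0 — not a tautology.
In Ł6: at φ = 0, ψ = 0 the value is 0 — not a tautology.

neither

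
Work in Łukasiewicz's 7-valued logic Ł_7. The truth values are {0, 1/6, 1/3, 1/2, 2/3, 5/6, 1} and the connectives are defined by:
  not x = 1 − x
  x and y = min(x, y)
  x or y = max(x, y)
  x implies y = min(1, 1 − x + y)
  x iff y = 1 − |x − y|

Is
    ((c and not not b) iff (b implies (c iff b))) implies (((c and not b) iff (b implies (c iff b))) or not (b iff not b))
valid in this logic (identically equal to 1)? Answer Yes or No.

Counterexample: take b = 2/3, c = 1/2.
not b = not 2/3 = 1/3
not not b = not 1/3 = 2/3
c and not not b = 1/2 and 2/3 = 1/2
c iff b = 1/2 iff 2/3 = 5/6
b implies (c iff b) = 2/3 implies 5/6 = 1
(c and not not b) iff (b implies (c iff b)) = 1/2 iff 1 = 1/2
not b = not 2/3 = 1/3
c and not b = 1/2 and 1/3 = 1/3
c iff b = 1/2 iff 2/3 = 5/6
b implies (c iff b) = 2/3 implies 5/6 = 1
(c and not b) iff (b implies (c iff b)) = 1/3 iff 1 = 1/3
not b = not 2/3 = 1/3
b iff not b = 2/3 iff 1/3 = 2/3
not (b iff not b) = not 2/3 = 1/3
((c and not b) iff (b implies (c iff b))) or not (b iff not b) = 1/3 or 1/3 = 1/3
((c and not not b) iff (b implies (c iff b))) implies (((c and not b) iff (b implies (c iff b))) or not (b iff not b)) = 1/2 implies 1/3 = 5/6
This gives 5/6 ≠ 1.

No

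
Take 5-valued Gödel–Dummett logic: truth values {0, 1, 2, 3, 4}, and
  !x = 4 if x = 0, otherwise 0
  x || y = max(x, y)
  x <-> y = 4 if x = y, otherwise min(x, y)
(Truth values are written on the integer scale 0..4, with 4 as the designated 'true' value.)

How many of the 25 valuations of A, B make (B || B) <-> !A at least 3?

6

value 4: 5 assignments (counts)
value 3: 1 assignment (counts)
value 2: 1 assignment
value 1: 1 assignment
value 0: 17 assignments
So 6 of the 25 assignments meet the threshold.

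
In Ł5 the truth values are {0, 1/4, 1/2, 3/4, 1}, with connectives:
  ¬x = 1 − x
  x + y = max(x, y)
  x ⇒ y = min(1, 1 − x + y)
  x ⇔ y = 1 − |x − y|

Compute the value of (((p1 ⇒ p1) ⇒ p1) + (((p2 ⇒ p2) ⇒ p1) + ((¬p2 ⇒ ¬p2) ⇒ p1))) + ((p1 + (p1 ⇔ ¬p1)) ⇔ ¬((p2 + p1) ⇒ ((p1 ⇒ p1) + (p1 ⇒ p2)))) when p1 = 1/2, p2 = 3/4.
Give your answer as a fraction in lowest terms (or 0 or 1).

p1 ⇒ p1 = 1/2 ⇒ 1/2 = 1
(p1 ⇒ p1) ⇒ p1 = 1 ⇒ 1/2 = 1/2
p2 ⇒ p2 = 3/4 ⇒ 3/4 = 1
(p2 ⇒ p2) ⇒ p1 = 1 ⇒ 1/2 = 1/2
¬p2 = ¬3/4 = 1/4
¬p2 = ¬3/4 = 1/4
¬p2 ⇒ ¬p2 = 1/4 ⇒ 1/4 = 1
(¬p2 ⇒ ¬p2) ⇒ p1 = 1 ⇒ 1/2 = 1/2
((p2 ⇒ p2) ⇒ p1) + ((¬p2 ⇒ ¬p2) ⇒ p1) = 1/2 + 1/2 = 1/2
((p1 ⇒ p1) ⇒ p1) + (((p2 ⇒ p2) ⇒ p1) + ((¬p2 ⇒ ¬p2) ⇒ p1)) = 1/2 + 1/2 = 1/2
¬p1 = ¬1/2 = 1/2
p1 ⇔ ¬p1 = 1/2 ⇔ 1/2 = 1
p1 + (p1 ⇔ ¬p1) = 1/2 + 1 = 1
p2 + p1 = 3/4 + 1/2 = 3/4
p1 ⇒ p1 = 1/2 ⇒ 1/2 = 1
p1 ⇒ p2 = 1/2 ⇒ 3/4 = 1
(p1 ⇒ p1) + (p1 ⇒ p2) = 1 + 1 = 1
(p2 + p1) ⇒ ((p1 ⇒ p1) + (p1 ⇒ p2)) = 3/4 ⇒ 1 = 1
¬((p2 + p1) ⇒ ((p1 ⇒ p1) + (p1 ⇒ p2))) = ¬1 = 0
(p1 + (p1 ⇔ ¬p1)) ⇔ ¬((p2 + p1) ⇒ ((p1 ⇒ p1) + (p1 ⇒ p2))) = 1 ⇔ 0 = 0
(((p1 ⇒ p1) ⇒ p1) + (((p2 ⇒ p2) ⇒ p1) + ((¬p2 ⇒ ¬p2) ⇒ p1))) + ((p1 + (p1 ⇔ ¬p1)) ⇔ ¬((p2 + p1) ⇒ ((p1 ⇒ p1) + (p1 ⇒ p2)))) = 1/2 + 0 = 1/2

1/2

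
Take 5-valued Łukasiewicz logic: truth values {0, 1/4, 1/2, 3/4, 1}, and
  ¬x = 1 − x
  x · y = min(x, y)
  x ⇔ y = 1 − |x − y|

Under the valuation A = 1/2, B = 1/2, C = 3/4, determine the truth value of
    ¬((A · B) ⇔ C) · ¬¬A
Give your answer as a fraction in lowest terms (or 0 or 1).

A · B = 1/2 · 1/2 = 1/2
(A · B) ⇔ C = 1/2 ⇔ 3/4 = 3/4
¬((A · B) ⇔ C) = ¬3/4 = 1/4
¬A = ¬1/2 = 1/2
¬¬A = ¬1/2 = 1/2
¬((A · B) ⇔ C) · ¬¬A = 1/4 · 1/2 = 1/4

1/4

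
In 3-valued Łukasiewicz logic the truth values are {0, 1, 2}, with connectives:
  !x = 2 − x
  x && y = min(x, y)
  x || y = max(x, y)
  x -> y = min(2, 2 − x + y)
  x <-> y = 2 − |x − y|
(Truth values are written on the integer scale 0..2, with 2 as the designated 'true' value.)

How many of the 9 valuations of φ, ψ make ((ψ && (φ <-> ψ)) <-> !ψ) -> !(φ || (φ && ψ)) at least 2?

7

φ = 0, ψ = 0 ↦ 2  ≥
φ = 0, ψ = 1 ↦ 2  ≥
φ = 0, ψ = 2 ↦ 2  ≥
φ = 1, ψ = 0 ↦ 2  ≥
φ = 1, ψ = 1 ↦ 1  <
φ = 1, ψ = 2 ↦ 2  ≥
φ = 2, ψ = 0 ↦ 2  ≥
φ = 2, ψ = 1 ↦ 0  <
φ = 2, ψ = 2 ↦ 2  ≥
So 7 of the 9 assignments meet the threshold.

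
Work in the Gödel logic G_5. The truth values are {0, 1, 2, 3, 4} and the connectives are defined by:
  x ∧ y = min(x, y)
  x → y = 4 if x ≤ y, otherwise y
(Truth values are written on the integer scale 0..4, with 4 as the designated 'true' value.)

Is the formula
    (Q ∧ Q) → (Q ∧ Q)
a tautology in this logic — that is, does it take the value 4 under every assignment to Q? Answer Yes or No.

Yes

Q = 0 ↦ 4
Q = 1 ↦ 4
Q = 2 ↦ 4
Q = 3 ↦ 4
Q = 4 ↦ 4
Every assignment gives a value ≥ 4.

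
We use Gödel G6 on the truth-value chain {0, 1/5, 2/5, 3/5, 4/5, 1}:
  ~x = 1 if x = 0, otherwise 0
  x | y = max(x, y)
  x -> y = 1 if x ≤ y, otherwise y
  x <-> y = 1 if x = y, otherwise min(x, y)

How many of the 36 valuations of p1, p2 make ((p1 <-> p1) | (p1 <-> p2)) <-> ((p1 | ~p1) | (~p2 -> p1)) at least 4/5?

33

value 1: 32 assignments (counts)
value 4/5: 1 assignment (counts)
value 3/5: 1 assignment
value 2/5: 1 assignment
value 1/5: 1 assignment
So 33 of the 36 assignments meet the threshold.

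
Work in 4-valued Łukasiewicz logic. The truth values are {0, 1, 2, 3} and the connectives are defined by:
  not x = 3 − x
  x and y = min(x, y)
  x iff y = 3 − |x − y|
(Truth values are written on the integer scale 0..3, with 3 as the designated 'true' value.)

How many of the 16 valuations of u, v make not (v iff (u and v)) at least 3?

1

u = 0, v = 0 ↦ 0  <
u = 0, v = 1 ↦ 1  <
u = 0, v = 2 ↦ 2  <
u = 0, v = 3 ↦ 3  ≥
u = 1, v = 0 ↦ 0  <
u = 1, v = 1 ↦ 0  <
u = 1, v = 2 ↦ 1  <
u = 1, v = 3 ↦ 2  <
u = 2, v = 0 ↦ 0  <
u = 2, v = 1 ↦ 0  <
u = 2, v = 2 ↦ 0  <
u = 2, v = 3 ↦ 1  <
u = 3, v = 0 ↦ 0  <
u = 3, v = 1 ↦ 0  <
u = 3, v = 2 ↦ 0  <
u = 3, v = 3 ↦ 0  <
So 1 of the 16 assignments meets the threshold.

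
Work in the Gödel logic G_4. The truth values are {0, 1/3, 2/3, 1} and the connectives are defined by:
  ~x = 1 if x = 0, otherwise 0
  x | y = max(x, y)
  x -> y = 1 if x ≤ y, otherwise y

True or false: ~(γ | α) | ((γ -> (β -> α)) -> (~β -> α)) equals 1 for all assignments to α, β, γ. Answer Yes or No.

No

Counterexample: take α = 0, β = 0, γ = 1/3.
γ | α = 1/3 | 0 = 1/3
~(γ | α) = ~1/3 = 0
β -> α = 0 -> 0 = 1
γ -> (β -> α) = 1/3 -> 1 = 1
~β = ~0 = 1
~β -> α = 1 -> 0 = 0
(γ -> (β -> α)) -> (~β -> α) = 1 -> 0 = 0
~(γ | α) | ((γ -> (β -> α)) -> (~β -> α)) = 0 | 0 = 0
This gives 0 ≠ 1.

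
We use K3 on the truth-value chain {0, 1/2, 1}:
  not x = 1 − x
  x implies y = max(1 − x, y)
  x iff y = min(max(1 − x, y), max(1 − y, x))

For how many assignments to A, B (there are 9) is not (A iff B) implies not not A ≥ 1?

A = 0, B = 0 ↦ 1  ≥
A = 0, B = 1/2 ↦ 1/2  <
A = 0, B = 1 ↦ 0  <
A = 1/2, B = 0 ↦ 1/2  <
A = 1/2, B = 1/2 ↦ 1/2  <
A = 1/2, B = 1 ↦ 1/2  <
A = 1, B = 0 ↦ 1  ≥
A = 1, B = 1/2 ↦ 1  ≥
A = 1, B = 1 ↦ 1  ≥
So 4 of the 9 assignments meet the threshold.

4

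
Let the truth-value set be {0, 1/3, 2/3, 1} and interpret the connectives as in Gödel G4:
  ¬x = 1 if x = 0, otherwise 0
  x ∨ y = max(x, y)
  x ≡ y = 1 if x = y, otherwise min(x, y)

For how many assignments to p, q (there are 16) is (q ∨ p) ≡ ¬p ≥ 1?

p = 0, q = 0 ↦ 0  <
p = 0, q = 1/3 ↦ 1/3  <
p = 0, q = 2/3 ↦ 2/3  <
p = 0, q = 1 ↦ 1  ≥
p = 1/3, q = 0 ↦ 0  <
p = 1/3, q = 1/3 ↦ 0  <
p = 1/3, q = 2/3 ↦ 0  <
p = 1/3, q = 1 ↦ 0  <
p = 2/3, q = 0 ↦ 0  <
p = 2/3, q = 1/3 ↦ 0  <
p = 2/3, q = 2/3 ↦ 0  <
p = 2/3, q = 1 ↦ 0  <
p = 1, q = 0 ↦ 0  <
p = 1, q = 1/3 ↦ 0  <
p = 1, q = 2/3 ↦ 0  <
p = 1, q = 1 ↦ 0  <
So 1 of the 16 assignments meets the threshold.

1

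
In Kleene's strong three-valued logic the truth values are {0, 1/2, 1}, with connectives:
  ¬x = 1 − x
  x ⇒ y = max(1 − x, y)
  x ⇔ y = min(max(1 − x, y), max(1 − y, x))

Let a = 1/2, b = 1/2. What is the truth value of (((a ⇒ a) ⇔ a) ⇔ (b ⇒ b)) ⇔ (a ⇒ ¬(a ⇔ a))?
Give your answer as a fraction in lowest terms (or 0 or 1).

a ⇒ a = 1/2 ⇒ 1/2 = 1/2
(a ⇒ a) ⇔ a = 1/2 ⇔ 1/2 = 1/2
b ⇒ b = 1/2 ⇒ 1/2 = 1/2
((a ⇒ a) ⇔ a) ⇔ (b ⇒ b) = 1/2 ⇔ 1/2 = 1/2
a ⇔ a = 1/2 ⇔ 1/2 = 1/2
¬(a ⇔ a) = ¬1/2 = 1/2
a ⇒ ¬(a ⇔ a) = 1/2 ⇒ 1/2 = 1/2
(((a ⇒ a) ⇔ a) ⇔ (b ⇒ b)) ⇔ (a ⇒ ¬(a ⇔ a)) = 1/2 ⇔ 1/2 = 1/2

1/2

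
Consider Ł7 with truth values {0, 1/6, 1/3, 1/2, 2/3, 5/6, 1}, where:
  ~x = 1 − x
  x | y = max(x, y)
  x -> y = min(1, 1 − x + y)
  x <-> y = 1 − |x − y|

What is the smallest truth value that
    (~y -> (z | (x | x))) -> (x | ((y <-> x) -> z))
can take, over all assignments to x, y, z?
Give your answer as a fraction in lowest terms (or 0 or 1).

Take x = 1/3, y = 2/3, z = 0:
~y = ~2/3 = 1/3
x | x = 1/3 | 1/3 = 1/3
z | (x | x) = 0 | 1/3 = 1/3
~y -> (z | (x | x)) = 1/3 -> 1/3 = 1
y <-> x = 2/3 <-> 1/3 = 2/3
(y <-> x) -> z = 2/3 -> 0 = 1/3
x | ((y <-> x) -> z) = 1/3 | 1/3 = 1/3
(~y -> (z | (x | x))) -> (x | ((y <-> x) -> z)) = 1 -> 1/3 = 1/3
No assignment yields a value below 1/3, so this is the minimum.

1/3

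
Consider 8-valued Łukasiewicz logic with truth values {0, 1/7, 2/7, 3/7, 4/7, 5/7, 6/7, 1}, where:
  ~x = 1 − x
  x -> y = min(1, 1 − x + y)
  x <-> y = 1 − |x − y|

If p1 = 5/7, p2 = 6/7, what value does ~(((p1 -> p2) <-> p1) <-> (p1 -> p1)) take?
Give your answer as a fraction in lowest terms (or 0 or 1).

2/7

p1 -> p2 = 5/7 -> 6/7 = 1
(p1 -> p2) <-> p1 = 1 <-> 5/7 = 5/7
p1 -> p1 = 5/7 -> 5/7 = 1
((p1 -> p2) <-> p1) <-> (p1 -> p1) = 5/7 <-> 1 = 5/7
~(((p1 -> p2) <-> p1) <-> (p1 -> p1)) = ~5/7 = 2/7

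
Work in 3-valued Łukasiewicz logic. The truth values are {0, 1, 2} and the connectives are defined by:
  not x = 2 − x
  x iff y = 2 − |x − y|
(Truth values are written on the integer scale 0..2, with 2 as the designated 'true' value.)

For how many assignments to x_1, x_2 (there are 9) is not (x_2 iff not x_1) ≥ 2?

2

x_1 = 0, x_2 = 0 ↦ 2  ≥
x_1 = 0, x_2 = 1 ↦ 1  <
x_1 = 0, x_2 = 2 ↦ 0  <
x_1 = 1, x_2 = 0 ↦ 1  <
x_1 = 1, x_2 = 1 ↦ 0  <
x_1 = 1, x_2 = 2 ↦ 1  <
x_1 = 2, x_2 = 0 ↦ 0  <
x_1 = 2, x_2 = 1 ↦ 1  <
x_1 = 2, x_2 = 2 ↦ 2  ≥
So 2 of the 9 assignments meet the threshold.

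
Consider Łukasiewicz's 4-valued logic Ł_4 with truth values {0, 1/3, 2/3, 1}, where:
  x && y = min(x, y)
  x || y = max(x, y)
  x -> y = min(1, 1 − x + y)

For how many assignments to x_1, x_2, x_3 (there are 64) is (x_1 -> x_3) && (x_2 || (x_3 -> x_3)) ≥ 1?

40

value 1: 40 assignments (counts)
value 2/3: 12 assignments
value 1/3: 8 assignments
value 0: 4 assignments
So 40 of the 64 assignments meet the threshold.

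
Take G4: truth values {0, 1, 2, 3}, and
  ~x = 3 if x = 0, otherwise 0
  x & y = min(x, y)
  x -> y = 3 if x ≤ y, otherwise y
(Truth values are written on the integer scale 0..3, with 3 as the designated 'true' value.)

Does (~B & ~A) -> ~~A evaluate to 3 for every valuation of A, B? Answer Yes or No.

No

Counterexample: take A = 0, B = 0.
~B = ~0 = 3
~A = ~0 = 3
~B & ~A = 3 & 3 = 3
~A = ~0 = 3
~~A = ~3 = 0
(~B & ~A) -> ~~A = 3 -> 0 = 0
This gives 0 ≠ 3.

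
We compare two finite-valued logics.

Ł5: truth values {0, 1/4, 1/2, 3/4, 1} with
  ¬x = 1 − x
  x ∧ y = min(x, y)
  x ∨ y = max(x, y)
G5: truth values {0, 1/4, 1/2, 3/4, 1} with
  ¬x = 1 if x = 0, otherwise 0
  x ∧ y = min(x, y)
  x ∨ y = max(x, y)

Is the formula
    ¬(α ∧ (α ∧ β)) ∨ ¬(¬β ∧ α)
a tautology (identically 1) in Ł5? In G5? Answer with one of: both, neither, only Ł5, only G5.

In Ł5: at α = 1/4, β = 1/4 the value is 3/4 — not a tautology.
In G5: every assignment gives 1 — tautology.

only G5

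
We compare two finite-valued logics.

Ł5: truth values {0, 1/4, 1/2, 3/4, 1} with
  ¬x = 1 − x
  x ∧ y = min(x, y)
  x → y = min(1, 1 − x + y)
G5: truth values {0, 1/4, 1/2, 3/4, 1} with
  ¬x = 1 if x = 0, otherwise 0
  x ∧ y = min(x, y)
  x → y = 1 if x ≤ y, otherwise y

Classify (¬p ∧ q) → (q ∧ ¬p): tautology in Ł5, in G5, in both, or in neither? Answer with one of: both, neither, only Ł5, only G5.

both

In Ł5: every assignment gives 1 — tautology.
In G5: every assignment gives 1 — tautology.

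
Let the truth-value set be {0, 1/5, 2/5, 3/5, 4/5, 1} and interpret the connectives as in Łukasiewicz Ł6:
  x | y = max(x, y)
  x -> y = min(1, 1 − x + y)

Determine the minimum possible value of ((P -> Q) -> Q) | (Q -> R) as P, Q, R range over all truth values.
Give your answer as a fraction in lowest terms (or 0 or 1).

3/5

Take P = 0, Q = 2/5, R = 0:
P -> Q = 0 -> 2/5 = 1
(P -> Q) -> Q = 1 -> 2/5 = 2/5
Q -> R = 2/5 -> 0 = 3/5
((P -> Q) -> Q) | (Q -> R) = 2/5 | 3/5 = 3/5
No assignment yields a value below 3/5, so this is the minimum.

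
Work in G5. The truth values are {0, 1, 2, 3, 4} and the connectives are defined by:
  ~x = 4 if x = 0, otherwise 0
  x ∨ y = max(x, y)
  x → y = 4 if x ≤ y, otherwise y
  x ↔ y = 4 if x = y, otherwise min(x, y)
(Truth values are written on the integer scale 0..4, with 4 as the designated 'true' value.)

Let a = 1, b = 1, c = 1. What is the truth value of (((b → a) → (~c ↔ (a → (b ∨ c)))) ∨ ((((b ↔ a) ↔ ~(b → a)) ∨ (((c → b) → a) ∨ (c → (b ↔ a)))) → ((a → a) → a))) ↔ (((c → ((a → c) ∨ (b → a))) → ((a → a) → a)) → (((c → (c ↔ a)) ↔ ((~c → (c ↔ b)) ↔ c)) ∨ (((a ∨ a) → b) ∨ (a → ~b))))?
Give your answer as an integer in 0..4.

1

b → a = 1 → 1 = 4
~c = ~1 = 0
b ∨ c = 1 ∨ 1 = 1
a → (b ∨ c) = 1 → 1 = 4
~c ↔ (a → (b ∨ c)) = 0 ↔ 4 = 0
(b → a) → (~c ↔ (a → (b ∨ c))) = 4 → 0 = 0
b ↔ a = 1 ↔ 1 = 4
b → a = 1 → 1 = 4
~(b → a) = ~4 = 0
(b ↔ a) ↔ ~(b → a) = 4 ↔ 0 = 0
c → b = 1 → 1 = 4
(c → b) → a = 4 → 1 = 1
b ↔ a = 1 ↔ 1 = 4
c → (b ↔ a) = 1 → 4 = 4
((c → b) → a) ∨ (c → (b ↔ a)) = 1 ∨ 4 = 4
((b ↔ a) ↔ ~(b → a)) ∨ (((c → b) → a) ∨ (c → (b ↔ a))) = 0 ∨ 4 = 4
a → a = 1 → 1 = 4
(a → a) → a = 4 → 1 = 1
(((b ↔ a) ↔ ~(b → a)) ∨ (((c → b) → a) ∨ (c → (b ↔ a)))) → ((a → a) → a) = 4 → 1 = 1
((b → a) → (~c ↔ (a → (b ∨ c)))) ∨ ((((b ↔ a) ↔ ~(b → a)) ∨ (((c → b) → a) ∨ (c → (b ↔ a)))) → ((a → a) → a)) = 0 ∨ 1 = 1
a → c = 1 → 1 = 4
b → a = 1 → 1 = 4
(a → c) ∨ (b → a) = 4 ∨ 4 = 4
c → ((a → c) ∨ (b → a)) = 1 → 4 = 4
a → a = 1 → 1 = 4
(a → a) → a = 4 → 1 = 1
(c → ((a → c) ∨ (b → a))) → ((a → a) → a) = 4 → 1 = 1
c ↔ a = 1 ↔ 1 = 4
c → (c ↔ a) = 1 → 4 = 4
~c = ~1 = 0
c ↔ b = 1 ↔ 1 = 4
~c → (c ↔ b) = 0 → 4 = 4
(~c → (c ↔ b)) ↔ c = 4 ↔ 1 = 1
(c → (c ↔ a)) ↔ ((~c → (c ↔ b)) ↔ c) = 4 ↔ 1 = 1
a ∨ a = 1 ∨ 1 = 1
(a ∨ a) → b = 1 → 1 = 4
~b = ~1 = 0
a → ~b = 1 → 0 = 0
((a ∨ a) → b) ∨ (a → ~b) = 4 ∨ 0 = 4
((c → (c ↔ a)) ↔ ((~c → (c ↔ b)) ↔ c)) ∨ (((a ∨ a) → b) ∨ (a → ~b)) = 1 ∨ 4 = 4
((c → ((a → c) ∨ (b → a))) → ((a → a) → a)) → (((c → (c ↔ a)) ↔ ((~c → (c ↔ b)) ↔ c)) ∨ (((a ∨ a) → b) ∨ (a → ~b))) = 1 → 4 = 4
(((b → a) → (~c ↔ (a → (b ∨ c)))) ∨ ((((b ↔ a) ↔ ~(b → a)) ∨ (((c → b) → a) ∨ (c → (b ↔ a)))) → ((a → a) → a))) ↔ (((c → ((a → c) ∨ (b → a))) → ((a → a) → a)) → (((c → (c ↔ a)) ↔ ((~c → (c ↔ b)) ↔ c)) ∨ (((a ∨ a) → b) ∨ (a → ~b)))) = 1 ↔ 4 = 1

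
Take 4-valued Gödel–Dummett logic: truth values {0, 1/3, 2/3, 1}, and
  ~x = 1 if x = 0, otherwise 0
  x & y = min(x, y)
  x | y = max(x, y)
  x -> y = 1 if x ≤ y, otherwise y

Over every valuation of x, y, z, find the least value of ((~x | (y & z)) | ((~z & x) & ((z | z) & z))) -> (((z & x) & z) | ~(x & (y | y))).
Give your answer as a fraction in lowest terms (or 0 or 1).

Take x = 1/3, y = 2/3, z = 2/3:
~x = ~1/3 = 0
y & z = 2/3 & 2/3 = 2/3
~x | (y & z) = 0 | 2/3 = 2/3
~z = ~2/3 = 0
~z & x = 0 & 1/3 = 0
z | z = 2/3 | 2/3 = 2/3
(z | z) & z = 2/3 & 2/3 = 2/3
(~z & x) & ((z | z) & z) = 0 & 2/3 = 0
(~x | (y & z)) | ((~z & x) & ((z | z) & z)) = 2/3 | 0 = 2/3
z & x = 2/3 & 1/3 = 1/3
(z & x) & z = 1/3 & 2/3 = 1/3
y | y = 2/3 | 2/3 = 2/3
x & (y | y) = 1/3 & 2/3 = 1/3
~(x & (y | y)) = ~1/3 = 0
((z & x) & z) | ~(x & (y | y)) = 1/3 | 0 = 1/3
((~x | (y & z)) | ((~z & x) & ((z | z) & z))) -> (((z & x) & z) | ~(x & (y | y))) = 2/3 -> 1/3 = 1/3
No assignment yields a value below 1/3, so this is the minimum.

1/3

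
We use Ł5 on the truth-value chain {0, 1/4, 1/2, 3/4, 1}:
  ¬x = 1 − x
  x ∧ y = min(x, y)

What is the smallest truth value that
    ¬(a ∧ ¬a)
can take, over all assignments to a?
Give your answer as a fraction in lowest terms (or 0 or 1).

1/2

Take a = 1/2:
¬a = ¬1/2 = 1/2
a ∧ ¬a = 1/2 ∧ 1/2 = 1/2
¬(a ∧ ¬a) = ¬1/2 = 1/2
No assignment yields a value below 1/2, so this is the minimum.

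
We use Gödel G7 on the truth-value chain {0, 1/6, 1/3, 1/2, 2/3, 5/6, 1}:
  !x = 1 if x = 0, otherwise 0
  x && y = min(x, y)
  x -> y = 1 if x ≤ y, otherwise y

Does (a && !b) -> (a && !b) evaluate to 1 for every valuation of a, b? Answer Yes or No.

Yes

At a = 1/6, b = 0, for instance:
!b = !0 = 1
a && !b = 1/6 && 1 = 1/6
(a && !b) -> (a && !b) = 1/6 -> 1/6 = 1
and checking the remaining 48 assignments likewise gives ≥ 1 in every case.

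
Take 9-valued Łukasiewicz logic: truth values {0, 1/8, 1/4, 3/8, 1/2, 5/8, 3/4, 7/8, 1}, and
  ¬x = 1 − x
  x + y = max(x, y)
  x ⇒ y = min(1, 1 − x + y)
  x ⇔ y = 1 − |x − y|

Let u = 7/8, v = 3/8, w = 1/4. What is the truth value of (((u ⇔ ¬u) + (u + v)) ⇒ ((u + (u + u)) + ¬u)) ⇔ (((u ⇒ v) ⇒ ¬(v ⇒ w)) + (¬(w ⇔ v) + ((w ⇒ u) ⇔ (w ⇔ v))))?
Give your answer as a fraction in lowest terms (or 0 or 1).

7/8

¬u = ¬7/8 = 1/8
u ⇔ ¬u = 7/8 ⇔ 1/8 = 1/4
u + v = 7/8 + 3/8 = 7/8
(u ⇔ ¬u) + (u + v) = 1/4 + 7/8 = 7/8
u + u = 7/8 + 7/8 = 7/8
u + (u + u) = 7/8 + 7/8 = 7/8
¬u = ¬7/8 = 1/8
(u + (u + u)) + ¬u = 7/8 + 1/8 = 7/8
((u ⇔ ¬u) + (u + v)) ⇒ ((u + (u + u)) + ¬u) = 7/8 ⇒ 7/8 = 1
u ⇒ v = 7/8 ⇒ 3/8 = 1/2
v ⇒ w = 3/8 ⇒ 1/4 = 7/8
¬(v ⇒ w) = ¬7/8 = 1/8
(u ⇒ v) ⇒ ¬(v ⇒ w) = 1/2 ⇒ 1/8 = 5/8
w ⇔ v = 1/4 ⇔ 3/8 = 7/8
¬(w ⇔ v) = ¬7/8 = 1/8
w ⇒ u = 1/4 ⇒ 7/8 = 1
w ⇔ v = 1/4 ⇔ 3/8 = 7/8
(w ⇒ u) ⇔ (w ⇔ v) = 1 ⇔ 7/8 = 7/8
¬(w ⇔ v) + ((w ⇒ u) ⇔ (w ⇔ v)) = 1/8 + 7/8 = 7/8
((u ⇒ v) ⇒ ¬(v ⇒ w)) + (¬(w ⇔ v) + ((w ⇒ u) ⇔ (w ⇔ v))) = 5/8 + 7/8 = 7/8
(((u ⇔ ¬u) + (u + v)) ⇒ ((u + (u + u)) + ¬u)) ⇔ (((u ⇒ v) ⇒ ¬(v ⇒ w)) + (¬(w ⇔ v) + ((w ⇒ u) ⇔ (w ⇔ v)))) = 1 ⇔ 7/8 = 7/8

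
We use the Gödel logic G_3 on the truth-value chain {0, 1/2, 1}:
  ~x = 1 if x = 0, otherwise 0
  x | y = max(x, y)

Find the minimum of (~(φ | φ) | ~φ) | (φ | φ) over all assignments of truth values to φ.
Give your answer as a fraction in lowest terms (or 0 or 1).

Take φ = 1/2:
φ | φ = 1/2 | 1/2 = 1/2
~(φ | φ) = ~1/2 = 0
~φ = ~1/2 = 0
~(φ | φ) | ~φ = 0 | 0 = 0
φ | φ = 1/2 | 1/2 = 1/2
(~(φ | φ) | ~φ) | (φ | φ) = 0 | 1/2 = 1/2
No assignment yields a value below 1/2, so this is the minimum.

1/2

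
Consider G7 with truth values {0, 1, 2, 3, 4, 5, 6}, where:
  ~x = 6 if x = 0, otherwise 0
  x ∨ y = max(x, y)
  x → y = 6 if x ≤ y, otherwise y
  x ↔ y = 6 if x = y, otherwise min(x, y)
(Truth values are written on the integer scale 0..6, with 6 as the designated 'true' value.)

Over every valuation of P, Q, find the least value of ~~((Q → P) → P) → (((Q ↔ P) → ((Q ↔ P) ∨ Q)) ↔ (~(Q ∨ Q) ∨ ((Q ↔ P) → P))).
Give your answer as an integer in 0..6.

1

Take P = 1, Q = 1:
Q → P = 1 → 1 = 6
(Q → P) → P = 6 → 1 = 1
~((Q → P) → P) = ~1 = 0
~~((Q → P) → P) = ~0 = 6
Q ↔ P = 1 ↔ 1 = 6
Q ↔ P = 1 ↔ 1 = 6
(Q ↔ P) ∨ Q = 6 ∨ 1 = 6
(Q ↔ P) → ((Q ↔ P) ∨ Q) = 6 → 6 = 6
Q ∨ Q = 1 ∨ 1 = 1
~(Q ∨ Q) = ~1 = 0
Q ↔ P = 1 ↔ 1 = 6
(Q ↔ P) → P = 6 → 1 = 1
~(Q ∨ Q) ∨ ((Q ↔ P) → P) = 0 ∨ 1 = 1
((Q ↔ P) → ((Q ↔ P) ∨ Q)) ↔ (~(Q ∨ Q) ∨ ((Q ↔ P) → P)) = 6 ↔ 1 = 1
~~((Q → P) → P) → (((Q ↔ P) → ((Q ↔ P) ∨ Q)) ↔ (~(Q ∨ Q) ∨ ((Q ↔ P) → P))) = 6 → 1 = 1
No assignment yields a value below 1, so this is the minimum.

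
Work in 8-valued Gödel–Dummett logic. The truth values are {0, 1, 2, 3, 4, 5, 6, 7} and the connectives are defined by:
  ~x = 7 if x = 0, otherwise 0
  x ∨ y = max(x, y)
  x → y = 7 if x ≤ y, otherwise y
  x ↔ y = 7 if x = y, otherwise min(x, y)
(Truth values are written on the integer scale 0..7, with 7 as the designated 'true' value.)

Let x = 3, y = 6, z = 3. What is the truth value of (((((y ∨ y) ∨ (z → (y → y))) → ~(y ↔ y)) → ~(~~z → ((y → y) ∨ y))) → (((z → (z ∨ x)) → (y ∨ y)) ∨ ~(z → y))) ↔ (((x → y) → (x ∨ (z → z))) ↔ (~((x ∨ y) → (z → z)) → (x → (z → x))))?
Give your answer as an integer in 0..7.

6

y ∨ y = 6 ∨ 6 = 6
y → y = 6 → 6 = 7
z → (y → y) = 3 → 7 = 7
(y ∨ y) ∨ (z → (y → y)) = 6 ∨ 7 = 7
y ↔ y = 6 ↔ 6 = 7
~(y ↔ y) = ~7 = 0
((y ∨ y) ∨ (z → (y → y))) → ~(y ↔ y) = 7 → 0 = 0
~z = ~3 = 0
~~z = ~0 = 7
y → y = 6 → 6 = 7
(y → y) ∨ y = 7 ∨ 6 = 7
~~z → ((y → y) ∨ y) = 7 → 7 = 7
~(~~z → ((y → y) ∨ y)) = ~7 = 0
(((y ∨ y) ∨ (z → (y → y))) → ~(y ↔ y)) → ~(~~z → ((y → y) ∨ y)) = 0 → 0 = 7
z ∨ x = 3 ∨ 3 = 3
z → (z ∨ x) = 3 → 3 = 7
y ∨ y = 6 ∨ 6 = 6
(z → (z ∨ x)) → (y ∨ y) = 7 → 6 = 6
z → y = 3 → 6 = 7
~(z → y) = ~7 = 0
((z → (z ∨ x)) → (y ∨ y)) ∨ ~(z → y) = 6 ∨ 0 = 6
((((y ∨ y) ∨ (z → (y → y))) → ~(y ↔ y)) → ~(~~z → ((y → y) ∨ y))) → (((z → (z ∨ x)) → (y ∨ y)) ∨ ~(z → y)) = 7 → 6 = 6
x → y = 3 → 6 = 7
z → z = 3 → 3 = 7
x ∨ (z → z) = 3 ∨ 7 = 7
(x → y) → (x ∨ (z → z)) = 7 → 7 = 7
x ∨ y = 3 ∨ 6 = 6
z → z = 3 → 3 = 7
(x ∨ y) → (z → z) = 6 → 7 = 7
~((x ∨ y) → (z → z)) = ~7 = 0
z → x = 3 → 3 = 7
x → (z → x) = 3 → 7 = 7
~((x ∨ y) → (z → z)) → (x → (z → x)) = 0 → 7 = 7
((x → y) → (x ∨ (z → z))) ↔ (~((x ∨ y) → (z → z)) → (x → (z → x))) = 7 ↔ 7 = 7
(((((y ∨ y) ∨ (z → (y → y))) → ~(y ↔ y)) → ~(~~z → ((y → y) ∨ y))) → (((z → (z ∨ x)) → (y ∨ y)) ∨ ~(z → y))) ↔ (((x → y) → (x ∨ (z → z))) ↔ (~((x ∨ y) → (z → z)) → (x → (z → x)))) = 6 ↔ 7 = 6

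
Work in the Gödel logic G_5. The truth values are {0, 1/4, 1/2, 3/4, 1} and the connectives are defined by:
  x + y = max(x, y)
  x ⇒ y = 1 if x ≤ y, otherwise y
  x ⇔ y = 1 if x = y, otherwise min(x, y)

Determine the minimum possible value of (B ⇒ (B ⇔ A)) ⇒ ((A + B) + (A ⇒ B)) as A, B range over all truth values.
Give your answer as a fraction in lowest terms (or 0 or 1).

1/4

Take A = 1/4, B = 0:
B ⇔ A = 0 ⇔ 1/4 = 0
B ⇒ (B ⇔ A) = 0 ⇒ 0 = 1
A + B = 1/4 + 0 = 1/4
A ⇒ B = 1/4 ⇒ 0 = 0
(A + B) + (A ⇒ B) = 1/4 + 0 = 1/4
(B ⇒ (B ⇔ A)) ⇒ ((A + B) + (A ⇒ B)) = 1 ⇒ 1/4 = 1/4
No assignment yields a value below 1/4, so this is the minimum.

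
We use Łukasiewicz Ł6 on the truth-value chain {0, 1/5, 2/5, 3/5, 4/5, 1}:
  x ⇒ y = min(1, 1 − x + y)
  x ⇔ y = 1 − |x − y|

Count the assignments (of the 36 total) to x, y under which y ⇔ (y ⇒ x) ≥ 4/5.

value 1: 3 assignments (counts)
value 4/5: 7 assignments (counts)
value 3/5: 6 assignments
value 2/5: 7 assignments
value 1/5: 6 assignments
value 0: 7 assignments
So 10 of the 36 assignments meet the threshold.

10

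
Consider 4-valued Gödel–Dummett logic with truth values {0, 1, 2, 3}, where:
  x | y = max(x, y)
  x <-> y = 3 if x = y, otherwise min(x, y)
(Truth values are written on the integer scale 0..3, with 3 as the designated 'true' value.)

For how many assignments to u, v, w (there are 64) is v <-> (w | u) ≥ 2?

value 3: 16 assignments (counts)
value 2: 12 assignments (counts)
value 1: 18 assignments
value 0: 18 assignments
So 28 of the 64 assignments meet the threshold.

28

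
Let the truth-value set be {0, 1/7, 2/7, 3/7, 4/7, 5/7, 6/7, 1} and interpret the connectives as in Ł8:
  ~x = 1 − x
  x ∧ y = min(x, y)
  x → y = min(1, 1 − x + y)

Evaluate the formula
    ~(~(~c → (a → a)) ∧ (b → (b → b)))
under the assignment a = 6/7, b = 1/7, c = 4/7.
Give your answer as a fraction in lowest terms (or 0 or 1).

~c = ~4/7 = 3/7
a → a = 6/7 → 6/7 = 1
~c → (a → a) = 3/7 → 1 = 1
~(~c → (a → a)) = ~1 = 0
b → b = 1/7 → 1/7 = 1
b → (b → b) = 1/7 → 1 = 1
~(~c → (a → a)) ∧ (b → (b → b)) = 0 ∧ 1 = 0
~(~(~c → (a → a)) ∧ (b → (b → b))) = ~0 = 1

1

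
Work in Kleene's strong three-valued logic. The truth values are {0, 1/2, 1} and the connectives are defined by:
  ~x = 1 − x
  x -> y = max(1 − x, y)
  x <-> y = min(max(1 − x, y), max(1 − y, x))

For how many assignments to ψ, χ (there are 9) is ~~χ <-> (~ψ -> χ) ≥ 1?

4

ψ = 0, χ = 0 ↦ 1  ≥
ψ = 0, χ = 1/2 ↦ 1/2  <
ψ = 0, χ = 1 ↦ 1  ≥
ψ = 1/2, χ = 0 ↦ 1/2  <
ψ = 1/2, χ = 1/2 ↦ 1/2  <
ψ = 1/2, χ = 1 ↦ 1  ≥
ψ = 1, χ = 0 ↦ 0  <
ψ = 1, χ = 1/2 ↦ 1/2  <
ψ = 1, χ = 1 ↦ 1  ≥
So 4 of the 9 assignments meet the threshold.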